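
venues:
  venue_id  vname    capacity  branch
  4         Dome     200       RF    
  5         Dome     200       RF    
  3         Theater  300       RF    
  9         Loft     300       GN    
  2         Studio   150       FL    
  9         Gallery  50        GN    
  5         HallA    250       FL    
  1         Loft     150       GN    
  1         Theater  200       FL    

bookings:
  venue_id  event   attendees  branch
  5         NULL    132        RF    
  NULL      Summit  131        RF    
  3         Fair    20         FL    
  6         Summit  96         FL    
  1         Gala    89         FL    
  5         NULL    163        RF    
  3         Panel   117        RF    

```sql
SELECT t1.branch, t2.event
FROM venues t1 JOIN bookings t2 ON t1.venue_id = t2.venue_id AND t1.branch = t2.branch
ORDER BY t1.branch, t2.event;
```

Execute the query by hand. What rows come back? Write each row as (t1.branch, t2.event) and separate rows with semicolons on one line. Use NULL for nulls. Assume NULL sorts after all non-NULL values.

(FL, Gala); (RF, Panel); (RF, NULL); (RF, NULL)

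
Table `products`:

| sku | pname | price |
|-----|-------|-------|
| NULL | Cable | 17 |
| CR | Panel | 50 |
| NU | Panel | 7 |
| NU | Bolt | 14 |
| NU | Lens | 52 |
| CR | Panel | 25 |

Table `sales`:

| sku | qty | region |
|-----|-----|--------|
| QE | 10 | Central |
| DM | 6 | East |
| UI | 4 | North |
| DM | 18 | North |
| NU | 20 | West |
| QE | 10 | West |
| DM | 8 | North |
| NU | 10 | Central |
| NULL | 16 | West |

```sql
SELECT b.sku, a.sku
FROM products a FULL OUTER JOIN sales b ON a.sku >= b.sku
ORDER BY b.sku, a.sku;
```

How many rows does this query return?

22

FULL OUTER JOIN keeps every row from both sides; unmatched rows get NULL for the other side's columns.
Matching on a.sku >= b.sku. A NULL in a compared column never satisfies the condition.
Matched pairs: 15; unmatched a rows kept: 3; unmatched b rows kept: 4.
Total: 15 matched + 7 padded = 22 rows.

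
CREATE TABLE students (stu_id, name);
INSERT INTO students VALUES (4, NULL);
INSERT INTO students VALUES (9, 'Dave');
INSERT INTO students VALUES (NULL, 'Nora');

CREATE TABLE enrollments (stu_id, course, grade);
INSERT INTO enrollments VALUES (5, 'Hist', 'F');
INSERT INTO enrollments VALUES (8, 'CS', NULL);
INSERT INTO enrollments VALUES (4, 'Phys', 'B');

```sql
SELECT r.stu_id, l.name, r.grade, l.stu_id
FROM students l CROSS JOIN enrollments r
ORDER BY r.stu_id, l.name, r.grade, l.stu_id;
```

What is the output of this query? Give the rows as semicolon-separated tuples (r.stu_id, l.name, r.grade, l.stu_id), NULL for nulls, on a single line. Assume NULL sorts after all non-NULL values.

(4, Dave, B, 9); (4, Nora, B, NULL); (4, NULL, B, 4); (5, Dave, F, 9); (5, Nora, F, NULL); (5, NULL, F, 4); (8, Dave, NULL, 9); (8, Nora, NULL, NULL); (8, NULL, NULL, 4)

CROSS JOIN pairs every row of `students` with every row of `enrollments`: 3 × 3 = 9 rows.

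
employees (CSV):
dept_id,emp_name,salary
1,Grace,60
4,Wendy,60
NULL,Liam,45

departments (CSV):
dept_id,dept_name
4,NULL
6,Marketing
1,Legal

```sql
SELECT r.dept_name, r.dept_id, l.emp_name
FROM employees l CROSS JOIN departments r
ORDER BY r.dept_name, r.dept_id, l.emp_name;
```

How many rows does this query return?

CROSS JOIN pairs every row of `employees` with every row of `departments`: 3 × 3 = 9 rows.

9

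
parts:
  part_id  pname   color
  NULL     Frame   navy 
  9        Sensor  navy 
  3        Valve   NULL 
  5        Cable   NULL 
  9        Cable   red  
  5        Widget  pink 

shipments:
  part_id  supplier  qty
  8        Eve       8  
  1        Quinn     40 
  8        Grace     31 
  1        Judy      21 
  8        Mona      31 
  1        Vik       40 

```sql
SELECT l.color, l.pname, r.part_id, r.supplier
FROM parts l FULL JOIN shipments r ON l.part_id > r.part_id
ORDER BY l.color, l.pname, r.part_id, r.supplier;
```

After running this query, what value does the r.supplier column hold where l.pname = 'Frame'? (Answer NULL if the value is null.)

NULL

FULL OUTER JOIN keeps every row from both sides; unmatched rows get NULL for the other side's columns.
Matching on l.part_id > r.part_id. A NULL in a compared column never satisfies the condition.
- l (part_id=NULL) has no partner → padded with NULL.
- l (part_id=9) pairs with 6 row(s) of r.
- l (part_id=3) pairs with 3 row(s) of r.
- l (part_id=5) pairs with 3 row(s) of r.
- l (part_id=9) pairs with 6 row(s) of r.
- l (part_id=5) pairs with 3 row(s) of r.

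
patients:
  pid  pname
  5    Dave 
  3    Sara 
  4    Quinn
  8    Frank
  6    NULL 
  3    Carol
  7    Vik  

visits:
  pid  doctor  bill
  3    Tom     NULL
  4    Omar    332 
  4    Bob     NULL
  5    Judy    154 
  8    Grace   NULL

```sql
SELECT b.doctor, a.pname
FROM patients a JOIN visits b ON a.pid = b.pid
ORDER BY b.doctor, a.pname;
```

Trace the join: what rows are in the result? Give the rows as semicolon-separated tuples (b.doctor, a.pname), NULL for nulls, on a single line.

(Bob, Quinn); (Grace, Frank); (Judy, Dave); (Omar, Quinn); (Tom, Carol); (Tom, Sara)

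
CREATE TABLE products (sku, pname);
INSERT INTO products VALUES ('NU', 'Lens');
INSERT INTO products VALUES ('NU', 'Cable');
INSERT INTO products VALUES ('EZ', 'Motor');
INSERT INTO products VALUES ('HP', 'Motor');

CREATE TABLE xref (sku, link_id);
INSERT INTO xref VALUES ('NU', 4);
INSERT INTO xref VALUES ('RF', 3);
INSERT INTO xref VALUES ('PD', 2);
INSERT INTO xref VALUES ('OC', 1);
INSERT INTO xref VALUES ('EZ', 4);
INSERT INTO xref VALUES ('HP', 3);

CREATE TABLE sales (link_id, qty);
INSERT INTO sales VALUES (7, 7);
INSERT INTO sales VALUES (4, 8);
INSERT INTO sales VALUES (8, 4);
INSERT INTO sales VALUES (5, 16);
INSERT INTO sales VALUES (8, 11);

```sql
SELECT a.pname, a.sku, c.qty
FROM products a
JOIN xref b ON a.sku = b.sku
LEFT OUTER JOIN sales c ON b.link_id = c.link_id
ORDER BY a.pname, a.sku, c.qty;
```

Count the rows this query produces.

4

Step 1 — a INNER JOIN b on sku → 4 row(s).
Then LEFT JOIN `sales c` on link_id: each of those 4 rows is kept; rows whose b.link_id has no match in c get NULL for c's columns.
Result: 4 row(s).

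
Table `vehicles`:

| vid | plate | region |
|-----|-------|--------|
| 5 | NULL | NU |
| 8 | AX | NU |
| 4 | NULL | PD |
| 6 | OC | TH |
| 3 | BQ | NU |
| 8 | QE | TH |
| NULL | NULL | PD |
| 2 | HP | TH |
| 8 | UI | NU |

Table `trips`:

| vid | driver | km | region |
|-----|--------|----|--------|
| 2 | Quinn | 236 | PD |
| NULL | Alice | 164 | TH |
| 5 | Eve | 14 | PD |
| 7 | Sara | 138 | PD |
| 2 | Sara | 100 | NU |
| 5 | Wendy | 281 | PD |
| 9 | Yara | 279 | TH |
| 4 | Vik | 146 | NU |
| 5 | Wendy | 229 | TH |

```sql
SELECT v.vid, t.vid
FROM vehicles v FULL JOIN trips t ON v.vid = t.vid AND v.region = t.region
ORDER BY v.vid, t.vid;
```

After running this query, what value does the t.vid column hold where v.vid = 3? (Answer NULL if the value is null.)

NULL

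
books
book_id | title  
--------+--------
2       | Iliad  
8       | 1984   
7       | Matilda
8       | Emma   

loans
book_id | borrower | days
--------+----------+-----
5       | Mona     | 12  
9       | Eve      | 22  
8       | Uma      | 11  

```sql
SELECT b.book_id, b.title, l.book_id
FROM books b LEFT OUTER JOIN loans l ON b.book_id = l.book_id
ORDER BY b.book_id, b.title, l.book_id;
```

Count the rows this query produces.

4

LEFT JOIN keeps every row from `books`; unmatched rows get NULL for `loans`'s columns.
Matching on b.book_id = l.book_id.
- book_id=2: no l row matches, row kept with l columns NULL.
- book_id=8: 1 matching l row(s), so 1 row(s) emitted.
- book_id=7: no l row matches, row kept with l columns NULL.
- book_id=8: 1 matching l row(s), so 1 row(s) emitted.
Total: 2 matched + 2 padded = 4 rows.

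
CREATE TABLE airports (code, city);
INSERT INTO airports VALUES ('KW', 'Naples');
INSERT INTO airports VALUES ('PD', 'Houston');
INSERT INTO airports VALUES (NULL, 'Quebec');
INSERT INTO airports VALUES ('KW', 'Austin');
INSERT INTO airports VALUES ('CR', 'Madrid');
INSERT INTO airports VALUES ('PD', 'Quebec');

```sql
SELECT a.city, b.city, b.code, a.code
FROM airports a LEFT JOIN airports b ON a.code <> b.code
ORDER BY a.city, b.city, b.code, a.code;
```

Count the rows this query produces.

17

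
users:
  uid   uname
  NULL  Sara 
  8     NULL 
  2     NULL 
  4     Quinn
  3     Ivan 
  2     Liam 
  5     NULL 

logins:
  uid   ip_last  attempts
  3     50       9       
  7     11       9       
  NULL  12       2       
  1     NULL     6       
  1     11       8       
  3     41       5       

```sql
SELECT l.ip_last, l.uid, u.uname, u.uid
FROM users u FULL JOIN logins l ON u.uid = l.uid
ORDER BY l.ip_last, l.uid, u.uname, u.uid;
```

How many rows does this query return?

FULL OUTER JOIN keeps every row from both sides; unmatched rows get NULL for the other side's columns.
Matching on u.uid = l.uid. A NULL in a compared column never satisfies the condition.
- uid=NULL: no l row matches, row kept with l columns NULL.
- uid=8: no l row matches, row kept with l columns NULL.
- uid=2: no l row matches, row kept with l columns NULL.
- uid=4: no l row matches, row kept with l columns NULL.
- uid=3: 2 matching l row(s), so 2 row(s) emitted.
- uid=2: no l row matches, row kept with l columns NULL.
- uid=5: no l row matches, row kept with l columns NULL.
- 4 l row(s) had no u match → kept, u columns NULL.
Total: 2 matched + 10 padded = 12 rows.

12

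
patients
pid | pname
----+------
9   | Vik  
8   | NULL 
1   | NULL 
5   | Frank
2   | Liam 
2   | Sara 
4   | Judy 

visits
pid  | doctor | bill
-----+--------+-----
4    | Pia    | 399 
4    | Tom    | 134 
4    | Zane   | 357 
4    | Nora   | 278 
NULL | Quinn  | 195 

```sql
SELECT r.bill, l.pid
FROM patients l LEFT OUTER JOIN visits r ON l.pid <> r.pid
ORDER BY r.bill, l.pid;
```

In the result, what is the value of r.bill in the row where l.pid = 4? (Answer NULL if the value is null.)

NULL

LEFT JOIN keeps every row from `patients`; unmatched rows get NULL for `visits`'s columns.
Matching on l.pid <> r.pid. A NULL in a compared column never satisfies the condition.
- l (pid=9) pairs with 4 row(s) of r.
- l (pid=8) pairs with 4 row(s) of r.
- l (pid=1) pairs with 4 row(s) of r.
- l (pid=5) pairs with 4 row(s) of r.
- l (pid=2) pairs with 4 row(s) of r.
- l (pid=2) pairs with 4 row(s) of r.
- l (pid=4) has no partner → padded with NULL.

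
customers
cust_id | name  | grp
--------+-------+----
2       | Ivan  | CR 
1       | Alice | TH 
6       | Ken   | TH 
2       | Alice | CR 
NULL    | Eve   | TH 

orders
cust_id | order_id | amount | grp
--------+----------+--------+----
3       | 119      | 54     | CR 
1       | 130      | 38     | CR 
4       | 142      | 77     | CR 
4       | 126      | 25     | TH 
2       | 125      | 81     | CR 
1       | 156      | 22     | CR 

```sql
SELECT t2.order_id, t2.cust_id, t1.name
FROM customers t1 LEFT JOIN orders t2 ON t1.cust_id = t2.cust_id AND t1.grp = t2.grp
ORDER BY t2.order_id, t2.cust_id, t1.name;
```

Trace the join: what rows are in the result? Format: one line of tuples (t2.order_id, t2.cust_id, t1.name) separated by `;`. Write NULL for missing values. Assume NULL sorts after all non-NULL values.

LEFT JOIN keeps every row from `customers`; unmatched rows get NULL for `orders`'s columns.
Matching on t1.cust_id = t2.cust_id AND t1.grp = t2.grp. A NULL in a compared column never satisfies the condition.
Matched pairs: 2; unmatched t1 rows kept: 3.

(125, 2, Alice); (125, 2, Ivan); (NULL, NULL, Alice); (NULL, NULL, Eve); (NULL, NULL, Ken)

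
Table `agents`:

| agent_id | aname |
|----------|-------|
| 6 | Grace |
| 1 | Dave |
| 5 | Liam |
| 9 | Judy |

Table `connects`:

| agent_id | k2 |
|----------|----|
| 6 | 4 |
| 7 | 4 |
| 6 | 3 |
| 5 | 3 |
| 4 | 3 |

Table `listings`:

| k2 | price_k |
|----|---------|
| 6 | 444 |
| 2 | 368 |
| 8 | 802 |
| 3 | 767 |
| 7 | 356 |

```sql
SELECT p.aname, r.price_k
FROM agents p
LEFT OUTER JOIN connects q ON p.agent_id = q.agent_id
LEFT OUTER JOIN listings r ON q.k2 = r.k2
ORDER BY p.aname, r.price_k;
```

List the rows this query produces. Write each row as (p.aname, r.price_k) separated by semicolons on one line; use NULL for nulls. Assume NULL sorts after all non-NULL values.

Step 1 — p LEFT JOIN q on agent_id → 5 row(s).
Then LEFT JOIN `listings r` on k2: each of those 5 rows is kept; rows whose q.k2 has no match in r get NULL for r's columns.

(Dave, NULL); (Grace, 767); (Grace, NULL); (Judy, NULL); (Liam, 767)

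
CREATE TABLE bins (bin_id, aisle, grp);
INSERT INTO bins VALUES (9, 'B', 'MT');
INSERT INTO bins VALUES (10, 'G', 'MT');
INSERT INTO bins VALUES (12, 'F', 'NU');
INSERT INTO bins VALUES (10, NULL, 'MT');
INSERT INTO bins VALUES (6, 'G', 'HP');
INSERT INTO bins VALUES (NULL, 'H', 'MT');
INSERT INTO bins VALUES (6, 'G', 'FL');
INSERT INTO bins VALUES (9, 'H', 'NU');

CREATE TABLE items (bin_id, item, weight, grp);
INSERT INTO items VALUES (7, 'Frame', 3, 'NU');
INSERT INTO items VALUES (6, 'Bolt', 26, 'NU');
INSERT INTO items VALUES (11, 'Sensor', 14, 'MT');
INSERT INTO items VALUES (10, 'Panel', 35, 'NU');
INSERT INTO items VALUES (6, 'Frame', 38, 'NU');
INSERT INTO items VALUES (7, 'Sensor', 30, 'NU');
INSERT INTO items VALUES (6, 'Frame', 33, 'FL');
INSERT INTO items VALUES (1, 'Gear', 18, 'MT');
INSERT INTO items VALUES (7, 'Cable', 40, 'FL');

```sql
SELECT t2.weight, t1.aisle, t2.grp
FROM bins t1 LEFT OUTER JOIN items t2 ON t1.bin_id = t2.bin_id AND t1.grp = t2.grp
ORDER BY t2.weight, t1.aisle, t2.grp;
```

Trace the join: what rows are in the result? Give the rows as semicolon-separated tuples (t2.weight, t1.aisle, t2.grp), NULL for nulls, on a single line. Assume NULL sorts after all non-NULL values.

(33, G, FL); (NULL, B, NULL); (NULL, F, NULL); (NULL, G, NULL); (NULL, G, NULL); (NULL, H, NULL); (NULL, H, NULL); (NULL, NULL, NULL)

LEFT JOIN keeps every row from `bins`; unmatched rows get NULL for `items`'s columns.
Matching on t1.bin_id = t2.bin_id AND t1.grp = t2.grp. A NULL in a compared column never satisfies the condition.
- t1 row (bin_id=9, grp=MT): no match → kept, t2 columns NULL.
- t1 row (bin_id=10, grp=MT): no match → kept, t2 columns NULL.
- t1 row (bin_id=12, grp=NU): no match → kept, t2 columns NULL.
- t1 row (bin_id=10, grp=MT): no match → kept, t2 columns NULL.
- t1 row (bin_id=6, grp=HP): no match → kept, t2 columns NULL.
- t1 row (bin_id=NULL, grp=MT): no match → kept, t2 columns NULL.
- t1 row (bin_id=6, grp=FL): matches 1 t2 row(s) → 1 output row(s).
- t1 row (bin_id=9, grp=NU): no match → kept, t2 columns NULL.
After projecting and ordering:
t2.weight | t1.aisle | t2.grp
33 | G | FL
NULL | B | NULL
NULL | F | NULL
NULL | G | NULL
NULL | G | NULL
NULL | H | NULL
NULL | H | NULL
NULL | NULL | NULL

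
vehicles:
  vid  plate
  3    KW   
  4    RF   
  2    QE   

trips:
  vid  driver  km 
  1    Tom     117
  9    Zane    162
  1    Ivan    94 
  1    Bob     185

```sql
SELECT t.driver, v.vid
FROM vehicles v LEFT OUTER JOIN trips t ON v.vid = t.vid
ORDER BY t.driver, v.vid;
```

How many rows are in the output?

3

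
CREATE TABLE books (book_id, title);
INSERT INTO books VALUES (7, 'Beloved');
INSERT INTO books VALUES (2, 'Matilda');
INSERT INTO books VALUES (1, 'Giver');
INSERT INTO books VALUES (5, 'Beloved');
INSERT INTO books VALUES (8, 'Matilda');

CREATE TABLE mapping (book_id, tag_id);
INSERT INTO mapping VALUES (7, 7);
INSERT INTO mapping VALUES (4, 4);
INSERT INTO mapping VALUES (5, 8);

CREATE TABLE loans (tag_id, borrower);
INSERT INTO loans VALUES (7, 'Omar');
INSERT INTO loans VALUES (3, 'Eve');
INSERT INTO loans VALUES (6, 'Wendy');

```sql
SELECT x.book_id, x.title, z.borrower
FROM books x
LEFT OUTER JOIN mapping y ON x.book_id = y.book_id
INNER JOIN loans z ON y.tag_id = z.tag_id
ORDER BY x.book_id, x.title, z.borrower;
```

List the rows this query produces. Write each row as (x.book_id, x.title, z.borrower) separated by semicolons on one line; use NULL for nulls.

(7, Beloved, Omar)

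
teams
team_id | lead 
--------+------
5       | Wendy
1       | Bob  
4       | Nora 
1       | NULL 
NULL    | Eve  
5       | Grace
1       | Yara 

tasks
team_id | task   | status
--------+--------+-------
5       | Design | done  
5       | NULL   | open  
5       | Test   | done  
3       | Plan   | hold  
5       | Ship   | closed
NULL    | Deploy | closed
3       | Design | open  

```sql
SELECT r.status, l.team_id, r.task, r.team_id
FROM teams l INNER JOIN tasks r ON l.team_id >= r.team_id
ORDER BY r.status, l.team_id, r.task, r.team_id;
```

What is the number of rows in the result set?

INNER JOIN keeps only pairs where the ON condition holds.
Matching on l.team_id >= r.team_id. A NULL in a compared column never satisfies the condition.
- l[0] team_id=5 → 6 match(es) in r → 6 row(s).
- l[1] team_id=1 → no match; dropped.
- l[2] team_id=4 → 2 match(es) in r → 2 row(s).
- l[3] team_id=1 → no match; dropped.
- l[4] team_id=NULL → no match; dropped.
- l[5] team_id=5 → 6 match(es) in r → 6 row(s).
- l[6] team_id=1 → no match; dropped.
Total: 14 rows.

14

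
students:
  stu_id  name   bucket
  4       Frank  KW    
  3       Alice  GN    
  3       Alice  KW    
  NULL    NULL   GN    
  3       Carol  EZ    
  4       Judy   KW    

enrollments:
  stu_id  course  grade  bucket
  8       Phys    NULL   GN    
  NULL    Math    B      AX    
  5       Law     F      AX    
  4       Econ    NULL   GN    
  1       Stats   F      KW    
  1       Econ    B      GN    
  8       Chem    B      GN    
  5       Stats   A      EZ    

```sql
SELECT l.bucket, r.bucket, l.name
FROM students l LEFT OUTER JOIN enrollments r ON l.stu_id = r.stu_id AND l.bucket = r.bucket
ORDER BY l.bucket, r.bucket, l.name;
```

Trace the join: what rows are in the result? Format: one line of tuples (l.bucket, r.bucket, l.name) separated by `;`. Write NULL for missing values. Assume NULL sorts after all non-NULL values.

(EZ, NULL, Carol); (GN, NULL, Alice); (GN, NULL, NULL); (KW, NULL, Alice); (KW, NULL, Frank); (KW, NULL, Judy)

LEFT JOIN keeps every row from `students`; unmatched rows get NULL for `enrollments`'s columns.
Matching on l.stu_id = r.stu_id AND l.bucket = r.bucket. A NULL in a compared column never satisfies the condition.
- stu_id=4, bucket=KW: no r row matches, row kept with r columns NULL.
- stu_id=3, bucket=GN: no r row matches, row kept with r columns NULL.
- stu_id=3, bucket=KW: no r row matches, row kept with r columns NULL.
- stu_id=NULL, bucket=GN: no r row matches, row kept with r columns NULL.
- stu_id=3, bucket=EZ: no r row matches, row kept with r columns NULL.
- stu_id=4, bucket=KW: no r row matches, row kept with r columns NULL.
After projecting and ordering:
l.bucket | r.bucket | l.name
EZ | NULL | Carol
GN | NULL | Alice
GN | NULL | NULL
KW | NULL | Alice
KW | NULL | Frank
KW | NULL | Judy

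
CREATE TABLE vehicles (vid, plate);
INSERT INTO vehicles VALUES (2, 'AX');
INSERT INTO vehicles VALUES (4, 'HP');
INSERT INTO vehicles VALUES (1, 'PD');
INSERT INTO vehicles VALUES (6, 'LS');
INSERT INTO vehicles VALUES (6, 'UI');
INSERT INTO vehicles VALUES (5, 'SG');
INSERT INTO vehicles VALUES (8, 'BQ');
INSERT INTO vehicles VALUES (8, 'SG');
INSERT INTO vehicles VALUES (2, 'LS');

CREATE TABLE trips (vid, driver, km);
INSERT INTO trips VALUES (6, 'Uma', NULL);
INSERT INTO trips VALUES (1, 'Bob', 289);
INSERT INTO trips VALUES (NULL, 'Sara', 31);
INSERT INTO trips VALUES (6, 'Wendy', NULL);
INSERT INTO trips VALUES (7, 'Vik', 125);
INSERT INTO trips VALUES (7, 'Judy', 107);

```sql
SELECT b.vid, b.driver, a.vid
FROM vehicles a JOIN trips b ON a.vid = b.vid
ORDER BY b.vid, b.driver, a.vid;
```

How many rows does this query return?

5

INNER JOIN keeps only pairs where the ON condition holds.
Matching on a.vid = b.vid. A NULL in a compared column never satisfies the condition.
- vid=2: no matching b row, dropped.
- vid=4: no matching b row, dropped.
- vid=1: 1 matching b row(s), so 1 row(s) emitted.
- vid=6: 2 matching b row(s), so 2 row(s) emitted.
- vid=6: 2 matching b row(s), so 2 row(s) emitted.
- vid=5: no matching b row, dropped.
- vid=8: no matching b row, dropped.
- vid=8: no matching b row, dropped.
- vid=2: no matching b row, dropped.
Total: 5 rows.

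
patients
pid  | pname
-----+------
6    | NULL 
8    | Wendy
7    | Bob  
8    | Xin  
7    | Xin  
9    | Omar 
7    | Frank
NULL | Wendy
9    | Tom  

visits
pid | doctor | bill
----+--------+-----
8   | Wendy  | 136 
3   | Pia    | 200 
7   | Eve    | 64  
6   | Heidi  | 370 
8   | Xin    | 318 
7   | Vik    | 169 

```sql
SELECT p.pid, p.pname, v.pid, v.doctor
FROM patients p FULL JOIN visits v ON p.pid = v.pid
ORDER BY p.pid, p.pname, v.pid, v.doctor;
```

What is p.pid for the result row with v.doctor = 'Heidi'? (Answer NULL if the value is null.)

6

FULL OUTER JOIN keeps every row from both sides; unmatched rows get NULL for the other side's columns.
Matching on p.pid = v.pid. A NULL in a compared column never satisfies the condition.
- p[0] pid=6 → 1 match(es) in v → 1 row(s).
- p[1] pid=8 → 2 match(es) in v → 2 row(s).
- p[2] pid=7 → 2 match(es) in v → 2 row(s).
- p[3] pid=8 → 2 match(es) in v → 2 row(s).
- p[4] pid=7 → 2 match(es) in v → 2 row(s).
- p[5] pid=9 → no match; kept with NULLs on the v side.
- p[6] pid=7 → 2 match(es) in v → 2 row(s).
- p[7] pid=NULL → no match; kept with NULLs on the v side.
- p[8] pid=9 → no match; kept with NULLs on the v side.
- plus 1 unmatched v row(s), each kept with NULL p columns.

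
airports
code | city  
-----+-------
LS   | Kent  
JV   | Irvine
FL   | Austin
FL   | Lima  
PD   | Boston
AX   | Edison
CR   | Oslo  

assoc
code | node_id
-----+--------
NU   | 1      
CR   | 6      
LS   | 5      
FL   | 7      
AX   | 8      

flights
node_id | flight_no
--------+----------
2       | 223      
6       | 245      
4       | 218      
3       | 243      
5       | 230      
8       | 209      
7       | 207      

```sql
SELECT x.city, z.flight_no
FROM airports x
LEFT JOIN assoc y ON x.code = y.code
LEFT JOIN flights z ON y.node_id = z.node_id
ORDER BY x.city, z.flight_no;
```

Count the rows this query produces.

Step 1 — x LEFT JOIN y on code → 7 row(s).
Then LEFT JOIN `flights z` on node_id: each of those 7 rows is kept; rows whose y.node_id has no match in z get NULL for z's columns.
Result: 7 row(s).

7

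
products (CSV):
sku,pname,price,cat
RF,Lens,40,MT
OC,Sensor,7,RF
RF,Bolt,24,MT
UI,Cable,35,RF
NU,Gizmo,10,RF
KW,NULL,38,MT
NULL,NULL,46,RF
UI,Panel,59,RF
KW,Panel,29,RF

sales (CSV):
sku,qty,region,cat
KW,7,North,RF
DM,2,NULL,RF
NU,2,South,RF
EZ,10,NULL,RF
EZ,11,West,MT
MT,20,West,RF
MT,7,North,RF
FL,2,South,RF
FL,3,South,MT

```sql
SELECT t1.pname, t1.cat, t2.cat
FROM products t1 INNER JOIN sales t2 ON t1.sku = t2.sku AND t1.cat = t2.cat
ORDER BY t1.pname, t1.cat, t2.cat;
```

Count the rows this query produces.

INNER JOIN keeps only pairs where the ON condition holds.
Matching on t1.sku = t2.sku AND t1.cat = t2.cat. A NULL in a compared column never satisfies the condition.
Matched pairs: 2.
Total: 2 rows.

2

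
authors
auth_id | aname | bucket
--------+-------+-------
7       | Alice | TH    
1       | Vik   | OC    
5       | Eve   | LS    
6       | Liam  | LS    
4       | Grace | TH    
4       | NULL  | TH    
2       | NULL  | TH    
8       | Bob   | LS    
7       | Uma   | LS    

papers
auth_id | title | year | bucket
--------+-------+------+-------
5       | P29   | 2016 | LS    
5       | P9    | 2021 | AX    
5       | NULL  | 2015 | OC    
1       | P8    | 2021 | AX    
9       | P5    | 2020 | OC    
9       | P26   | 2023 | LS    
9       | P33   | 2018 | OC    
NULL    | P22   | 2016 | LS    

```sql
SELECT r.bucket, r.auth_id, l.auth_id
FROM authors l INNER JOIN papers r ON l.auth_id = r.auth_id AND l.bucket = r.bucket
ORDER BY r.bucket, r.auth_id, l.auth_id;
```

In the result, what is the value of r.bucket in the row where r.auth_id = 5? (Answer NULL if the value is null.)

LS

INNER JOIN keeps only pairs where the ON condition holds.
Matching on l.auth_id = r.auth_id AND l.bucket = r.bucket. A NULL in a compared column never satisfies the condition.
Matched pairs: 1.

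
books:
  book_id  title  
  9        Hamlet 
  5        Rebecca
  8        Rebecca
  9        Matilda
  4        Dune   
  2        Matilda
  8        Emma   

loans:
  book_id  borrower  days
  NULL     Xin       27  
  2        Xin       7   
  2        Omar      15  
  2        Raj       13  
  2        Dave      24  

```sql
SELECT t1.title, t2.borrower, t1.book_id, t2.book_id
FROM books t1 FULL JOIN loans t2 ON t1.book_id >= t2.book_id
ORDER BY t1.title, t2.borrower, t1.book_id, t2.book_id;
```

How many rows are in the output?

29

FULL OUTER JOIN keeps every row from both sides; unmatched rows get NULL for the other side's columns.
Matching on t1.book_id >= t2.book_id. A NULL in a compared column never satisfies the condition.
Matched pairs: 28; unmatched t1 rows kept: 0; unmatched t2 rows kept: 1.
Total: 28 matched + 1 padded = 29 rows.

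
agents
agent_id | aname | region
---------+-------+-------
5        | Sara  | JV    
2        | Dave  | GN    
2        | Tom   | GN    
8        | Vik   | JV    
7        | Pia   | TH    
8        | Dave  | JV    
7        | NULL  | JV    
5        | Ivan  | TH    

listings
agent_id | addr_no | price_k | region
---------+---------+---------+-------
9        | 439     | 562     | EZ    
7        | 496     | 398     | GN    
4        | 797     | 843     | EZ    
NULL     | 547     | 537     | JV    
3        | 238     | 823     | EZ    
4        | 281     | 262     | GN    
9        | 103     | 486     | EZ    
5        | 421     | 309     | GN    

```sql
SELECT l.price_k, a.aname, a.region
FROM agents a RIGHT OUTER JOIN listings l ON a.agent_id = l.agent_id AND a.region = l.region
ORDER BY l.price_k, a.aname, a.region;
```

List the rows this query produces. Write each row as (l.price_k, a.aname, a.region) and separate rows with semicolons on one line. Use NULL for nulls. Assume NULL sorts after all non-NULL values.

(262, NULL, NULL); (309, NULL, NULL); (398, NULL, NULL); (486, NULL, NULL); (537, NULL, NULL); (562, NULL, NULL); (823, NULL, NULL); (843, NULL, NULL)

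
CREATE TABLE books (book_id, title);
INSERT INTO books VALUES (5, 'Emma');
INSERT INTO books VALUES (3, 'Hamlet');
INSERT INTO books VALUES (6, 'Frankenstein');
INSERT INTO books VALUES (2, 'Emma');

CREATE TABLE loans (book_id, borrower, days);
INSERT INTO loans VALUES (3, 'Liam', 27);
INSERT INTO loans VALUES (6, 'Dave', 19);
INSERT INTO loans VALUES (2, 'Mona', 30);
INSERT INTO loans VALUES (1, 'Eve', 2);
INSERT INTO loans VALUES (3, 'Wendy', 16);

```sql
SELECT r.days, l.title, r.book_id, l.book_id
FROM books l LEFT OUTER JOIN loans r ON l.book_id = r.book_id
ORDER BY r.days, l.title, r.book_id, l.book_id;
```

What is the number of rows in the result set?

5

LEFT JOIN keeps every row from `books`; unmatched rows get NULL for `loans`'s columns.
Matching on l.book_id = r.book_id.
Matched pairs: 4; unmatched l rows kept: 1.
Total: 4 matched + 1 padded = 5 rows.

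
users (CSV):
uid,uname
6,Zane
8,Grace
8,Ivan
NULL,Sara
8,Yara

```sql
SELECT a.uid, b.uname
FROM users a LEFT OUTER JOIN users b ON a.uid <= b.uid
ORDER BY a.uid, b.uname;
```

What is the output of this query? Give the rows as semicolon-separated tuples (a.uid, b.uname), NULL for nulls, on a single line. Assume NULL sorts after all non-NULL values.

LEFT JOIN keeps every row from `users a`; unmatched rows get NULL for `users b`'s columns.
Matching on a.uid <= b.uid. A NULL in a compared column never satisfies the condition.
- a (uid=6) pairs with 4 row(s) of b.
- a (uid=8) pairs with 3 row(s) of b.
- a (uid=8) pairs with 3 row(s) of b.
- a (uid=NULL) has no partner → padded with NULL.
- a (uid=8) pairs with 3 row(s) of b.

(6, Grace); (6, Ivan); (6, Yara); (6, Zane); (8, Grace); (8, Grace); (8, Grace); (8, Ivan); (8, Ivan); (8, Ivan); (8, Yara); (8, Yara); (8, Yara); (NULL, NULL)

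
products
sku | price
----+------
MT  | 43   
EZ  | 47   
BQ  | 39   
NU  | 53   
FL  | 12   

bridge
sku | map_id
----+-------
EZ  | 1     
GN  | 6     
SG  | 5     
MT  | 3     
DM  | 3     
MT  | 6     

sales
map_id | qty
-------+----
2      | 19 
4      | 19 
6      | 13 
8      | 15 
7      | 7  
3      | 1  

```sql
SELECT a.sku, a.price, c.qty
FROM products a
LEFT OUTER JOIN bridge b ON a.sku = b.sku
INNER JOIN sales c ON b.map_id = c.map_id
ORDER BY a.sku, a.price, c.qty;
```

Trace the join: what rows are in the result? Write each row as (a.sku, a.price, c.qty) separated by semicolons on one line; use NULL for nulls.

Joins associate left-to-right: products LEFT JOIN bridge on sku gives 6 intermediate row(s).
Then INNER JOIN `sales c` on map_id: keep only rows whose b.map_id appears in c.

(MT, 43, 1); (MT, 43, 13)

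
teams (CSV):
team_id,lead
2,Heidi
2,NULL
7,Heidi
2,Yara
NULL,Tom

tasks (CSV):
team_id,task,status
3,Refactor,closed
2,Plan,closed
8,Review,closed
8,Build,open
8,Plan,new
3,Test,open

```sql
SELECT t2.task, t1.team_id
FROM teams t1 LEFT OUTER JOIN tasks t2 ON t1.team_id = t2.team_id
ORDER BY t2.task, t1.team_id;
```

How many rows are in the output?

5

LEFT JOIN keeps every row from `teams`; unmatched rows get NULL for `tasks`'s columns.
Matching on t1.team_id = t2.team_id. A NULL in a compared column never satisfies the condition.
- t1[0] team_id=2 → 1 match(es) in t2 → 1 row(s).
- t1[1] team_id=2 → 1 match(es) in t2 → 1 row(s).
- t1[2] team_id=7 → no match; kept with NULLs on the t2 side.
- t1[3] team_id=2 → 1 match(es) in t2 → 1 row(s).
- t1[4] team_id=NULL → no match; kept with NULLs on the t2 side.
Total: 3 matched + 2 padded = 5 rows.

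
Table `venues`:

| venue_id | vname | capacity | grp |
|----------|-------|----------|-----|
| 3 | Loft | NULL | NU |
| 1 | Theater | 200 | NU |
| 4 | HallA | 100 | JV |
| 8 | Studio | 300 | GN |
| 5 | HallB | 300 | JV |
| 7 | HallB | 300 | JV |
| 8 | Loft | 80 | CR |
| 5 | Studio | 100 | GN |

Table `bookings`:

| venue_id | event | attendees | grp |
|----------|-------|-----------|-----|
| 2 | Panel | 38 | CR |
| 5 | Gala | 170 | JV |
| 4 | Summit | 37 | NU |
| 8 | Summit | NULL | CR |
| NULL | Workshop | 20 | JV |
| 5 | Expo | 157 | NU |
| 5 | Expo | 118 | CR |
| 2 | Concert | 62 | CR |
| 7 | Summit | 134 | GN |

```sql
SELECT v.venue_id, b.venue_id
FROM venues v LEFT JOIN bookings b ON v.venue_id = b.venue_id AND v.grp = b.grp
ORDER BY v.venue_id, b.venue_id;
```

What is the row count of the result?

LEFT JOIN keeps every row from `venues`; unmatched rows get NULL for `bookings`'s columns.
Matching on v.venue_id = b.venue_id AND v.grp = b.grp. A NULL in a compared column never satisfies the condition.
- venue_id=3, grp=NU: no b row matches, row kept with b columns NULL.
- venue_id=1, grp=NU: no b row matches, row kept with b columns NULL.
- venue_id=4, grp=JV: no b row matches, row kept with b columns NULL.
- venue_id=8, grp=GN: no b row matches, row kept with b columns NULL.
- venue_id=5, grp=JV: 1 matching b row(s), so 1 row(s) emitted.
- venue_id=7, grp=JV: no b row matches, row kept with b columns NULL.
- venue_id=8, grp=CR: 1 matching b row(s), so 1 row(s) emitted.
- venue_id=5, grp=GN: no b row matches, row kept with b columns NULL.
Total: 2 matched + 6 padded = 8 rows.

8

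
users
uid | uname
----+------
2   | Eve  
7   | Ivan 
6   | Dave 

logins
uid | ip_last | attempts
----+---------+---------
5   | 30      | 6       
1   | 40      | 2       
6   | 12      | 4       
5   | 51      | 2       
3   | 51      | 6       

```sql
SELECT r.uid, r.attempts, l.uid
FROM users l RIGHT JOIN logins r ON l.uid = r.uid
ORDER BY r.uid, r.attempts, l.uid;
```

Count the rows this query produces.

5

RIGHT JOIN keeps every row from `logins`; unmatched rows get NULL for `users`'s columns.
Matching on l.uid = r.uid.
Matched pairs: 1; unmatched r rows kept: 4.
Total: 1 matched + 4 padded = 5 rows.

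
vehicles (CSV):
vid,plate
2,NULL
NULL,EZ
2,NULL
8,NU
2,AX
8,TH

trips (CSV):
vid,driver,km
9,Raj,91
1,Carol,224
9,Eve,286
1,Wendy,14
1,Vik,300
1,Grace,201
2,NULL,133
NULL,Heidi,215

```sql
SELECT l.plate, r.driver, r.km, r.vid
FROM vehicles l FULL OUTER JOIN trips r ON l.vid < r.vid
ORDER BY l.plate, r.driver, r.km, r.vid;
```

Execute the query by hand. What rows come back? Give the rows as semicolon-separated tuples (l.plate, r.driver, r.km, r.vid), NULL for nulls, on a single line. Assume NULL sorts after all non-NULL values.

(AX, Eve, 286, 9); (AX, Raj, 91, 9); (EZ, NULL, NULL, NULL); (NU, Eve, 286, 9); (NU, Raj, 91, 9); (TH, Eve, 286, 9); (TH, Raj, 91, 9); (NULL, Carol, 224, 1); (NULL, Eve, 286, 9); (NULL, Eve, 286, 9); (NULL, Grace, 201, 1); (NULL, Heidi, 215, NULL); (NULL, Raj, 91, 9); (NULL, Raj, 91, 9); (NULL, Vik, 300, 1); (NULL, Wendy, 14, 1); (NULL, NULL, 133, 2)

FULL OUTER JOIN keeps every row from both sides; unmatched rows get NULL for the other side's columns.
Matching on l.vid < r.vid. A NULL in a compared column never satisfies the condition.
Matched pairs: 10; unmatched l rows kept: 1; unmatched r rows kept: 6.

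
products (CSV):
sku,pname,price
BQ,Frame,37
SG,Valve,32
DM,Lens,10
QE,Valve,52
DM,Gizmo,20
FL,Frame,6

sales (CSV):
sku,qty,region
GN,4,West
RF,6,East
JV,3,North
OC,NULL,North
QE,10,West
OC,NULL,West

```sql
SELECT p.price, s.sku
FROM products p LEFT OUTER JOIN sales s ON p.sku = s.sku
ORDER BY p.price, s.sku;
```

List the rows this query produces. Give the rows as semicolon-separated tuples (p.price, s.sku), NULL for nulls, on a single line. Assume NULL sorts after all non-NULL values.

(6, NULL); (10, NULL); (20, NULL); (32, NULL); (37, NULL); (52, QE)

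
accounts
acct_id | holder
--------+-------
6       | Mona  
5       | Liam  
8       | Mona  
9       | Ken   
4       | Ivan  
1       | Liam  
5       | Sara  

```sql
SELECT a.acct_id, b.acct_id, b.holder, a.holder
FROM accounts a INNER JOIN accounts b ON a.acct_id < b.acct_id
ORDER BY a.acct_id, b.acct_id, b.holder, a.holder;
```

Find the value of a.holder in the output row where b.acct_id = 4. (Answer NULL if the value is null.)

Liam

INNER JOIN keeps only pairs where the ON condition holds.
Matching on a.acct_id < b.acct_id.
Matched pairs: 20.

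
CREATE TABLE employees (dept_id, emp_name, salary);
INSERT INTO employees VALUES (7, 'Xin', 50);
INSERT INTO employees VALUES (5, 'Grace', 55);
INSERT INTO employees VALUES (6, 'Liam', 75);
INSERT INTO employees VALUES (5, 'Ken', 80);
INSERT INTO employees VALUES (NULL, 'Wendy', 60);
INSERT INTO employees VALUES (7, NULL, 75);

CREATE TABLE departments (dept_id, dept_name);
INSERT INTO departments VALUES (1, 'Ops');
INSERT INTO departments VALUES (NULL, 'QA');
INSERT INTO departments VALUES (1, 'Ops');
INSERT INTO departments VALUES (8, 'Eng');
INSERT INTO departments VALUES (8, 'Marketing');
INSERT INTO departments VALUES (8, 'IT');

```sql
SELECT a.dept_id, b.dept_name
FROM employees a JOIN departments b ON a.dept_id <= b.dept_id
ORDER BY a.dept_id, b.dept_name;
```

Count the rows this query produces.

INNER JOIN keeps only pairs where the ON condition holds.
Matching on a.dept_id <= b.dept_id. A NULL in a compared column never satisfies the condition.
- dept_id=7: 3 matching b row(s), so 3 row(s) emitted.
- dept_id=5: 3 matching b row(s), so 3 row(s) emitted.
- dept_id=6: 3 matching b row(s), so 3 row(s) emitted.
- dept_id=5: 3 matching b row(s), so 3 row(s) emitted.
- dept_id=NULL: no matching b row, dropped.
- dept_id=7: 3 matching b row(s), so 3 row(s) emitted.
Total: 15 rows.

15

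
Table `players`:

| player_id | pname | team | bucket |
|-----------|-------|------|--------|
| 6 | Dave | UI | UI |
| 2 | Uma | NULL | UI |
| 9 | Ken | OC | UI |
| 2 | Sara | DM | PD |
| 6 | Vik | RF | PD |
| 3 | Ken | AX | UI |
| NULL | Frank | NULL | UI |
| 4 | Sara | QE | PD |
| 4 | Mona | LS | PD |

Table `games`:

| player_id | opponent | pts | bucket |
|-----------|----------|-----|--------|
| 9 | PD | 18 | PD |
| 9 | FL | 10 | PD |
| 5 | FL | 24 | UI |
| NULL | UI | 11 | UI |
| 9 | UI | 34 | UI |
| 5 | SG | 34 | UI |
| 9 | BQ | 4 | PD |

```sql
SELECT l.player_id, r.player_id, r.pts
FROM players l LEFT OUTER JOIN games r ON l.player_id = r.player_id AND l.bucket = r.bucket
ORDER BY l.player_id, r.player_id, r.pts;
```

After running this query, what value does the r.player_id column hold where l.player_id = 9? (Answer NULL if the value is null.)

9

LEFT JOIN keeps every row from `players`; unmatched rows get NULL for `games`'s columns.
Matching on l.player_id = r.player_id AND l.bucket = r.bucket. A NULL in a compared column never satisfies the condition.
- l[0] player_id=6, bucket=UI → no match; kept with NULLs on the r side.
- l[1] player_id=2, bucket=UI → no match; kept with NULLs on the r side.
- l[2] player_id=9, bucket=UI → 1 match(es) in r → 1 row(s).
- l[3] player_id=2, bucket=PD → no match; kept with NULLs on the r side.
- l[4] player_id=6, bucket=PD → no match; kept with NULLs on the r side.
- l[5] player_id=3, bucket=UI → no match; kept with NULLs on the r side.
- l[6] player_id=NULL, bucket=UI → no match; kept with NULLs on the r side.
- l[7] player_id=4, bucket=PD → no match; kept with NULLs on the r side.
- l[8] player_id=4, bucket=PD → no match; kept with NULLs on the r side.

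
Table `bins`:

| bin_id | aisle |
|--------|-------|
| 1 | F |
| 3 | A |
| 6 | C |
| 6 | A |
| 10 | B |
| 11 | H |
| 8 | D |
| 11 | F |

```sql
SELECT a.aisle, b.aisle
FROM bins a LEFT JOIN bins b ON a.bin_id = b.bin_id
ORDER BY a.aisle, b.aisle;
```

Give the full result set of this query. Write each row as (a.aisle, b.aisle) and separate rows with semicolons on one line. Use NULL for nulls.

LEFT JOIN keeps every row from `bins a`; unmatched rows get NULL for `bins b`'s columns.
Matching on a.bin_id = b.bin_id.
- a (bin_id=1) pairs with 1 row(s) of b.
- a (bin_id=3) pairs with 1 row(s) of b.
- a (bin_id=6) pairs with 2 row(s) of b.
- a (bin_id=6) pairs with 2 row(s) of b.
- a (bin_id=10) pairs with 1 row(s) of b.
- a (bin_id=11) pairs with 2 row(s) of b.
- a (bin_id=8) pairs with 1 row(s) of b.
- a (bin_id=11) pairs with 2 row(s) of b.

(A, A); (A, A); (A, C); (B, B); (C, A); (C, C); (D, D); (F, F); (F, F); (F, H); (H, F); (H, H)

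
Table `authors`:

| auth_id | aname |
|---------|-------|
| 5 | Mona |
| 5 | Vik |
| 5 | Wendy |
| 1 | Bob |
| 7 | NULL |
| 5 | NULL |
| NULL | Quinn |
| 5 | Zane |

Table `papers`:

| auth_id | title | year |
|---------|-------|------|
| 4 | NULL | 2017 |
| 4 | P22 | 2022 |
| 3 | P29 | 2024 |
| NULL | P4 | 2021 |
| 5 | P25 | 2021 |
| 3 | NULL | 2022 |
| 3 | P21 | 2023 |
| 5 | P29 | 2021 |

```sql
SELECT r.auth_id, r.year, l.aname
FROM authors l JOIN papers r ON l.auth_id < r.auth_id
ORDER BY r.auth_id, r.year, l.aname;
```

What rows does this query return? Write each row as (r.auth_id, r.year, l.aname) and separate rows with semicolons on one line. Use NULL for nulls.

INNER JOIN keeps only pairs where the ON condition holds.
Matching on l.auth_id < r.auth_id. A NULL in a compared column never satisfies the condition.
- auth_id=5: no matching r row, dropped.
- auth_id=5: no matching r row, dropped.
- auth_id=5: no matching r row, dropped.
- auth_id=1: 7 matching r row(s), so 7 row(s) emitted.
- auth_id=7: no matching r row, dropped.
- auth_id=5: no matching r row, dropped.
- auth_id=NULL: no matching r row, dropped.
- auth_id=5: no matching r row, dropped.
After projecting and ordering:
r.auth_id | r.year | l.aname
3 | 2022 | Bob
3 | 2023 | Bob
3 | 2024 | Bob
4 | 2017 | Bob
4 | 2022 | Bob
5 | 2021 | Bob
5 | 2021 | Bob

(3, 2022, Bob); (3, 2023, Bob); (3, 2024, Bob); (4, 2017, Bob); (4, 2022, Bob); (5, 2021, Bob); (5, 2021, Bob)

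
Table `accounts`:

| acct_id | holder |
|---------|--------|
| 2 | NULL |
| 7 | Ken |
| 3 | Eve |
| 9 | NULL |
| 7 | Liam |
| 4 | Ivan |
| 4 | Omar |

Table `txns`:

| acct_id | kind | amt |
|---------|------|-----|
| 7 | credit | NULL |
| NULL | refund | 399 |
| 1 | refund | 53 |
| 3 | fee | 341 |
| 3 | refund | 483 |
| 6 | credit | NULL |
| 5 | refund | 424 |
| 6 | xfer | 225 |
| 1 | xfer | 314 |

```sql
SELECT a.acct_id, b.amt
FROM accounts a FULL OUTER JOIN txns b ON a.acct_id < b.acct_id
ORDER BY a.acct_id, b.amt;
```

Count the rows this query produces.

FULL OUTER JOIN keeps every row from both sides; unmatched rows get NULL for the other side's columns.
Matching on a.acct_id < b.acct_id. A NULL in a compared column never satisfies the condition.
Matched pairs: 18; unmatched a rows kept: 3; unmatched b rows kept: 3.
Total: 18 matched + 6 padded = 24 rows.

24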